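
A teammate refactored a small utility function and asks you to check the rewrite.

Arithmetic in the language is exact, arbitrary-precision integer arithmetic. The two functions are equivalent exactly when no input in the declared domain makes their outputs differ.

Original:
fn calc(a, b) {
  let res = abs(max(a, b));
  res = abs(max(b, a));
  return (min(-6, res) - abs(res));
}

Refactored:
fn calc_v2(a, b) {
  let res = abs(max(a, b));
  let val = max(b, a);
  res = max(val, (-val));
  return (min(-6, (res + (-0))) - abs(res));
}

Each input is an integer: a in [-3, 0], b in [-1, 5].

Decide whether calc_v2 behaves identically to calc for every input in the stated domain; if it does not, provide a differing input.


Comparing the listings, the differences include: constant usage differs; also min/max/abs usage differs; also local variable names differ; also statement counts differ; also arithmetic usage differs.
As a probe, take a=-1, b=2: calc runs res = 2; res = 2; return -8; calc_v2 runs res = 2; val = 2; res = 2; return -8; both end at -8.
Checked all 28 inputs in the declared domain: the outputs agree on every one.
verdict: equivalent


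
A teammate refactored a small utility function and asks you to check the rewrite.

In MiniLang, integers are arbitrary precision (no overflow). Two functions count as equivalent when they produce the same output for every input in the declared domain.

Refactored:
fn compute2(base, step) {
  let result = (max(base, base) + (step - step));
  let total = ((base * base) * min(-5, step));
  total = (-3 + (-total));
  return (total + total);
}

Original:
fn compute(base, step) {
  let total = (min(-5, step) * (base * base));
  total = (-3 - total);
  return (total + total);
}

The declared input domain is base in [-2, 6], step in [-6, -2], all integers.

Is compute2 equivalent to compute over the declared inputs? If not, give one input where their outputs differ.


Behavior is preserved: although local variable names differ, min/max/abs usage differs, arithmetic usage differs, statement counts differ, the outputs never diverge.
One worked example (base=5, step=-4) — compute: total = -125; total = 122; return 244; compute2: result = 5; total = -125; total = 122; return 244; agreement on 244.
Checked all 45 inputs in the declared domain: the outputs agree on every one.
verdict: equivalent


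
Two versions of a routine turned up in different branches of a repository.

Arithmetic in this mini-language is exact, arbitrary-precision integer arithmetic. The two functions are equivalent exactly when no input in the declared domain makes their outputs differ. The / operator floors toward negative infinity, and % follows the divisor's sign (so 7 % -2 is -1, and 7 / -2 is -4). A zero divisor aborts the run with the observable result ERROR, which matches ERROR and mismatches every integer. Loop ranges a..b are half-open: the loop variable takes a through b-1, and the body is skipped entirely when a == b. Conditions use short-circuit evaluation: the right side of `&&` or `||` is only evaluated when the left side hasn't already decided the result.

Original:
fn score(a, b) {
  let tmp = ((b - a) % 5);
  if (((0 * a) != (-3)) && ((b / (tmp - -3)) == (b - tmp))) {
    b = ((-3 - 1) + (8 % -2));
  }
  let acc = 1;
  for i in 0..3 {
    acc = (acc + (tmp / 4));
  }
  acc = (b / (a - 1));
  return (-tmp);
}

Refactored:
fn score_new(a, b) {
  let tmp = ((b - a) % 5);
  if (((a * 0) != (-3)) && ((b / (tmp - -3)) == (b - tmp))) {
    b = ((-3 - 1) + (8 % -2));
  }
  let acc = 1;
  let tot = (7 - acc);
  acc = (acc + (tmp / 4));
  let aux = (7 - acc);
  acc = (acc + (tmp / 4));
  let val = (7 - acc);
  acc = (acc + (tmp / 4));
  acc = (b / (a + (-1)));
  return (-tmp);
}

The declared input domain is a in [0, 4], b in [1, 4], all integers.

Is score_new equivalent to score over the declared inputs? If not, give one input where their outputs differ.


The two versions differ — the changes include local variable names differ, constant usage differs, loop structure differs, arithmetic usage differs, statement counts differ.
Tracing a=0, b=2: score: tmp := 2 | (((0 * a) != (-3)) && ((b / (tmp - -3)) == (b - tmp))): true | b := -4 | acc := 1 | iter i=0: | acc := 1 | iter i=1: | acc := 1 | iter i=2: | acc := 1 | acc := 4 | result -2 | score_new: tmp := 2 | (((a * 0) != (-3)) && ((b / (tmp - -3)) == (b - tmp))): true | b := -4 | acc := 1 | tot := 6 | acc := 1 | aux := 6 | acc := 1 | val := 6 | acc := 1 | acc := 4 | result -2 — matching result -2.
Sweeping the whole domain (20 inputs) finds no disagreement.
verdict: equivalent


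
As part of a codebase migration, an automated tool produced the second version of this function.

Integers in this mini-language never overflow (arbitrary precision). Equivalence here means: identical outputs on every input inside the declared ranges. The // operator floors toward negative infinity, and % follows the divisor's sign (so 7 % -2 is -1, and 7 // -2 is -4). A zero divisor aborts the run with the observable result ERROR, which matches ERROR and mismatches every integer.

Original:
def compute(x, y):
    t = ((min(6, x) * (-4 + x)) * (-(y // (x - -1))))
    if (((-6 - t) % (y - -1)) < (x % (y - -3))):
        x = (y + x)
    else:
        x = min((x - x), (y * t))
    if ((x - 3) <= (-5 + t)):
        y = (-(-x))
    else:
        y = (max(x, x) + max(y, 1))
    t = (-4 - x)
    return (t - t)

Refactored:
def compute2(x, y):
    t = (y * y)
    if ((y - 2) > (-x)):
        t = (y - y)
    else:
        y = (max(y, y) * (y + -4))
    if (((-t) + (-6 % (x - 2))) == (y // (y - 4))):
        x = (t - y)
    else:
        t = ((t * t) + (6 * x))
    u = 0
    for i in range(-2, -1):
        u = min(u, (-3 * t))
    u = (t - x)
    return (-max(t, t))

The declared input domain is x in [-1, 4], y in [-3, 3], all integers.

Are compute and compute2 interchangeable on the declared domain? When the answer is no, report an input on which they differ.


These are not equivalent — on x=-1, y=-3 the outputs split (ERROR vs -75).
compute: divide-by-zero, output ERROR
compute2: t := 9 | ((y - 2) > (-x)): false | y := 21 | (((-t) + (-6 % (x - 2))) == (y // (y - 4))): false | t := 75 | u := 0 | iter i=-2: | u := -225 | u := 76 | result -75
verdict: not equivalent; witness: x=-1, y=-3


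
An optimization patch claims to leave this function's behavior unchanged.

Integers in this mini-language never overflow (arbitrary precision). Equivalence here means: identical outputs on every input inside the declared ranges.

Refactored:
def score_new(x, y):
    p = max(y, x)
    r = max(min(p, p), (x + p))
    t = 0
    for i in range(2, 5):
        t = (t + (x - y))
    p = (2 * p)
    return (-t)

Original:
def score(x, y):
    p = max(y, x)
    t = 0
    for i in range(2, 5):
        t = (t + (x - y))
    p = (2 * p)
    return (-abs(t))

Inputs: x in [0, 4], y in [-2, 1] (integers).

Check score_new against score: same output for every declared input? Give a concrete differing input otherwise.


Not equivalent: x=0, y=1 separates them (-3 vs 3).
score: p := 1 | t := 0 | iter i=2: | t := -1 | iter i=3: | t := -2 | iter i=4: | t := -3 | p := 2 | result -3
score_new: p := 1 | r := 1 | t := 0 | iter i=2: | t := -1 | iter i=3: | t := -2 | iter i=4: | t := -3 | p := 2 | result 3
verdict: not equivalent; witness: x=0, y=1


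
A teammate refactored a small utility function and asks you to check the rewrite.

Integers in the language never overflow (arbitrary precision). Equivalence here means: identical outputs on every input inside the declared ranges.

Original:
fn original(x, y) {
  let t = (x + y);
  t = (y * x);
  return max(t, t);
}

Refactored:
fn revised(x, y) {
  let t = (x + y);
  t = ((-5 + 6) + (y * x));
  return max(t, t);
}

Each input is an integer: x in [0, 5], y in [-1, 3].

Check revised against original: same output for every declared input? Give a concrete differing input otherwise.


Try x=0, y=-1.
original: t = -1; t = 0; return 0
revised: t = -1; t = 1; return 1
0 vs 1 — the two versions disagree here.
verdict: not equivalent; witness: x=0, y=-1


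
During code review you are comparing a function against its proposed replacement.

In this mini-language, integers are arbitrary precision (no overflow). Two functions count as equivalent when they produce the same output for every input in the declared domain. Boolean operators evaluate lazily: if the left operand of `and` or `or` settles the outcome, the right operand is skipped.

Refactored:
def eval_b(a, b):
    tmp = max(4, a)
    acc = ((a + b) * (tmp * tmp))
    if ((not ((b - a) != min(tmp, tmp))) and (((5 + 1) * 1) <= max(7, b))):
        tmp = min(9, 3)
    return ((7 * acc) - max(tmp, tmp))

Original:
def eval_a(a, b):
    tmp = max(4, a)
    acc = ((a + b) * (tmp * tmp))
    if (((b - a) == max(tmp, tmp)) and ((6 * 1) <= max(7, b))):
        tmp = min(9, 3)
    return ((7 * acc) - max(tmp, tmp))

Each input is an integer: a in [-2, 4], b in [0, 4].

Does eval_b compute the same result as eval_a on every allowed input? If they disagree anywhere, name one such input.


The suspicious edit (`max(tmp, tmp)` became `min(tmp, tmp)`) never changes the result for any input inside the declared domain.
As a probe, take a=4, b=0: eval_a runs tmp := 4 | acc := 64 | (((b - a) == max(tmp, tmp)) and ((6 * 1) <= max(7, b))): false | result 444; eval_b runs tmp := 4 | acc := 64 | ((not ((b - a) != min(tmp, tmp))) and (((5 + 1) * 1) <= max(7, b))): false | result 444; both end at 444.
Checked all 35 inputs in the declared domain: the outputs agree on every one.
verdict: equivalent


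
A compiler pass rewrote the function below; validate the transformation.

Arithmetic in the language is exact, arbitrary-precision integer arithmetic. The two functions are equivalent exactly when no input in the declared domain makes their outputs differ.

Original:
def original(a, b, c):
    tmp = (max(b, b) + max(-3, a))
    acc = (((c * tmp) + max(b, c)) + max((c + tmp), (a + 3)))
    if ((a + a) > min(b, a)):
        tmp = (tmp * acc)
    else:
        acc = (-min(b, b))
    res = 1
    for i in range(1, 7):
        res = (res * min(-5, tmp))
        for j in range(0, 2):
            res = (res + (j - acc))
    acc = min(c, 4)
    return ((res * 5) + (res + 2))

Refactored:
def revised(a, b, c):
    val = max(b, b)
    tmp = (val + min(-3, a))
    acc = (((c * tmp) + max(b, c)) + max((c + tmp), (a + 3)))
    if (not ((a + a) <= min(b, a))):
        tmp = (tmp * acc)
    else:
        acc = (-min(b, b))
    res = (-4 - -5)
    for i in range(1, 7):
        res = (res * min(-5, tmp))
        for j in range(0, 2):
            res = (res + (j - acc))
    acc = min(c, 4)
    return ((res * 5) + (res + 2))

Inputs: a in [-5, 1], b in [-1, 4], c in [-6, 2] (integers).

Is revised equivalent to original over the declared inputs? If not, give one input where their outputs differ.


Try a=-5, b=-1, c=-6.
original: tmp becomes -4; next acc becomes 21; next ((a + a) > min(b, a)) evaluates to false; next acc becomes 1; next res becomes 1; next at i=1:; next res becomes -5; next at j=0:; next res becomes -6; next at j=1:; next res becomes -6; next at i=2:; next res becomes 30; next at j=0:; next res becomes 29; next at j=1:; next res becomes 29; next at i=3:; next res becomes -145; next at j=0:; next res becomes -146; next at j=1:; next res becomes -146; next at i=4:; next res becomes 730; next at j=0:; next res becomes 729; next at j=1:; next res becomes 729; next at i=5:; next res becomes -3645; next at j=0:; next res becomes -3646; next at j=1:; next res becomes -3646; next at i=6:; next res becomes 18230; next at j=0:; next res becomes 18229; next at j=1:; next res becomes 18229; next acc becomes -6; next final value 109376
revised: val becomes -1; next tmp becomes -6; next acc becomes 33; next (not ((a + a) <= min(b, a))) evaluates to false; next acc becomes 1; next res becomes 1; next at i=1:; next res becomes -6; next at j=0:; next res becomes -7; next at j=1:; next res becomes -7; next at i=2:; next res becomes 42; next at j=0:; next res becomes 41; next at j=1:; next res becomes 41; next at i=3:; next res becomes -246; next at j=0:; next res becomes -247; next at j=1:; next res becomes -247; next at i=4:; next res becomes 1482; next at j=0:; next res becomes 1481; next at j=1:; next res becomes 1481; next at i=5:; next res becomes -8886; next at j=0:; next res becomes -8887; next at j=1:; next res becomes -8887; next at i=6:; next res becomes 53322; next at j=0:; next res becomes 53321; next at j=1:; next res becomes 53321; next acc becomes -6; next final value 319928
109376 and 319928 differ, so these are not the same function on this domain.
verdict: not equivalent; witness: a=-5, b=-1, c=-6


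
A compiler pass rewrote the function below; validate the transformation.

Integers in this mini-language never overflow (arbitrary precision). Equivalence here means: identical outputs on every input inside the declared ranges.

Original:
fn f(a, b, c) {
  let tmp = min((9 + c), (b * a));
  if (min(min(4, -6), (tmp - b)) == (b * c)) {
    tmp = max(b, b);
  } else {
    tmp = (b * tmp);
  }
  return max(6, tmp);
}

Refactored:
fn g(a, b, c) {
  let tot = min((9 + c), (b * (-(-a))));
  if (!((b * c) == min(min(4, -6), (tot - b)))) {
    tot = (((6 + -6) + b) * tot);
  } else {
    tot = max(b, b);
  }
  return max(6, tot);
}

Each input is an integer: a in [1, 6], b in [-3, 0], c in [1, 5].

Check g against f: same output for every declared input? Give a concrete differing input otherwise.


The two are interchangeable: constant usage differs; also local variable names differ; also boolean connective usage differs; also arithmetic usage differs, and every declared input agrees.
As a probe, take a=3, b=0, c=2: f runs tmp := 0 | (min(min(4, -6), (tmp - b)) == (b * c)): false | tmp := 0 | result 6; g runs tot := 0 | (!((b * c) == min(min(4, -6), (tot - b)))): true | tot := 0 | result 6; both end at 6.
Across all 120 domain points the two functions coincide.
verdict: equivalent


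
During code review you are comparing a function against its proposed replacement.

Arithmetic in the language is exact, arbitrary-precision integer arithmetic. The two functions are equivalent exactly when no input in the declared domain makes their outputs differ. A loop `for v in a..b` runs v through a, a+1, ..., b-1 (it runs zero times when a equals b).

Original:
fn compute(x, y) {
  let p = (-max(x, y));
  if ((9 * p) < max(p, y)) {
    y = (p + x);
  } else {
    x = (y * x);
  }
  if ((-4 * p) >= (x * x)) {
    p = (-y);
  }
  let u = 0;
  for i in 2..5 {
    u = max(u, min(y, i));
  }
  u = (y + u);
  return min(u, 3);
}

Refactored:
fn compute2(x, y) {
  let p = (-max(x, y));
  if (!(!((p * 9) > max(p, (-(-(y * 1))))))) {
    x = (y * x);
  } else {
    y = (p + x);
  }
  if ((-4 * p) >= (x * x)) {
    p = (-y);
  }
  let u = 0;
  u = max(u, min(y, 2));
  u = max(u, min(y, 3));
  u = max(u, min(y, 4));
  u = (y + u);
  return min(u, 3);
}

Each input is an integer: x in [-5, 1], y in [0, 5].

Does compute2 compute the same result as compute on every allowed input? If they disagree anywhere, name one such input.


x=-5, y=0 yields 0 from compute but -5 from compute2.
verdict: not equivalent; witness: x=-5, y=0


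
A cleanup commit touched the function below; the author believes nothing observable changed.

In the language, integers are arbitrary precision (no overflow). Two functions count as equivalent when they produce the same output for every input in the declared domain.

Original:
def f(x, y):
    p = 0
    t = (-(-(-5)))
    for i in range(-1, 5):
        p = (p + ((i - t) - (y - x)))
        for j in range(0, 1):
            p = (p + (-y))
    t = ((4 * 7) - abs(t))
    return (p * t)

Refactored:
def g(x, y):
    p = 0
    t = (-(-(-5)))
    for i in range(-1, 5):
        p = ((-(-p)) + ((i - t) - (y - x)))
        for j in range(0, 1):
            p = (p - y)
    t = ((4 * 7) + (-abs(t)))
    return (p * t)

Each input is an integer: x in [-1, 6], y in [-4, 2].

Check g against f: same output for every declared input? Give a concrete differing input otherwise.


This is a faithful refactor — same computation, different form, but the computed results match everywhere.
Tracing x=-1, y=-1: f: p = 0; t = -5; [i=-1]; p = 4; [j=0]; p = 5; [i=0]; p = 10; [j=0]; p = 11; [i=1]; p = 17; [j=0]; p = 18; [i=2]; p = 25; [j=0]; p = 26; [i=3]; p = 34; [j=0]; p = 35; [i=4]; p = 44; [j=0]; p = 45; t = 23; return 1035 | g: p = 0; t = -5; [i=-1]; p = 4; [j=0]; p = 5; [i=0]; p = 10; [j=0]; p = 11; [i=1]; p = 17; [j=0]; p = 18; [i=2]; p = 25; [j=0]; p = 26; [i=3]; p = 34; [j=0]; p = 35; [i=4]; p = 44; [j=0]; p = 45; t = 23; return 1035 — matching result 1035.
Across all 56 domain points the two functions coincide.
verdict: equivalent


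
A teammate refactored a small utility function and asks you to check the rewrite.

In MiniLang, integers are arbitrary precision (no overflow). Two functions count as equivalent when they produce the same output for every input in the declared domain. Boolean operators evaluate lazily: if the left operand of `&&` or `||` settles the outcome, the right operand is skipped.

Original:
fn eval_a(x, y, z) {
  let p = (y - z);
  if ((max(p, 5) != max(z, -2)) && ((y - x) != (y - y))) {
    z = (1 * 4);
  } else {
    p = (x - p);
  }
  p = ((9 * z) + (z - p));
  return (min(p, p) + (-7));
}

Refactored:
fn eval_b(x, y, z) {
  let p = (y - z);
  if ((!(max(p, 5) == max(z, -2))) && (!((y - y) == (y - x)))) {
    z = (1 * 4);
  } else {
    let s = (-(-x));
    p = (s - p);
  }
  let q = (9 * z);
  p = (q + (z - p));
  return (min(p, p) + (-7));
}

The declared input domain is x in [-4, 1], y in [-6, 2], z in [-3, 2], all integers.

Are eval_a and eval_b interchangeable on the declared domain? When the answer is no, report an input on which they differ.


Changes here: boolean connective usage differs, plus local variable names differ, plus statement counts differ, plus comparison usage differs; the full 324-point sweep finds no disagreement.
verdict: equivalent


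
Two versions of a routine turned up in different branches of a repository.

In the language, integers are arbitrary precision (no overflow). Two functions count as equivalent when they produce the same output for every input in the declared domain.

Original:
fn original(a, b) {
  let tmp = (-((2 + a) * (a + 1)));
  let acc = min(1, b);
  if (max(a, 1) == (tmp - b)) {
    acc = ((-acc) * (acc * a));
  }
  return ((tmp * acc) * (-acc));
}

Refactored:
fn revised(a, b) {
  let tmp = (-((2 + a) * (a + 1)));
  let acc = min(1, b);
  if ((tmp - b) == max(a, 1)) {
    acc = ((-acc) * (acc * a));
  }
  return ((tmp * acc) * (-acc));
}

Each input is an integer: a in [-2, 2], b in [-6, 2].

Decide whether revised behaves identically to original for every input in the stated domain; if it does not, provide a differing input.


Comparing the listings, the differences include: same computation, different form.
Tracing a=1, b=-1: original: tmp=-6, then acc=-1, then (max(a, 1) == (tmp - b)) is false, then returns 6 | revised: tmp=-6, then acc=-1, then ((tmp - b) == max(a, 1)) is false, then returns 6 — matching result 6.
Across all 45 domain points the two functions coincide.
verdict: equivalent


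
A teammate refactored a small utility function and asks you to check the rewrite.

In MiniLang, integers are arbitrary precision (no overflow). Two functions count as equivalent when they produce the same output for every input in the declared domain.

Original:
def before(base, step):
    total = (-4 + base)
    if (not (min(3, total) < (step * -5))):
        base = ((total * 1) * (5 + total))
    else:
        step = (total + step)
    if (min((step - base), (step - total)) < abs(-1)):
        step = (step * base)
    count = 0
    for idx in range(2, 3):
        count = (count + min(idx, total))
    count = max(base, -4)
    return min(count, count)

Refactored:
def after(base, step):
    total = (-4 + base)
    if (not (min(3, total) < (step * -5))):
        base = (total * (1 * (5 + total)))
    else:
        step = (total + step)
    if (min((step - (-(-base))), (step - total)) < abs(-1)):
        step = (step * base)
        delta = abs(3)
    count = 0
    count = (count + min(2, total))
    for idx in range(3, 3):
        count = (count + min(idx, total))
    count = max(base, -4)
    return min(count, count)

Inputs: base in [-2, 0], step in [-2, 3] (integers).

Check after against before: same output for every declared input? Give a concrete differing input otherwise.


Behavior is preserved: although min/max/abs usage differs; constant usage differs; arithmetic usage differs; statement counts differ; local variable names differ; loop structure differs, the outputs never diverge.
Tracing base=-1, step=1: before: total becomes -5; next (not (min(3, total) < (step * -5))) evaluates to true; next base becomes 0; next (min((step - base), (step - total)) < abs(-1)) evaluates to false; next count becomes 0; next at idx=2:; next count becomes -5; next count becomes 0; next final value 0 | after: total becomes -5; next (not (min(3, total) < (step * -5))) evaluates to true; next base becomes 0; next (min((step - (-(-base))), (step - total)) < abs(-1)) evaluates to false; next count becomes 0; next count becomes -5; next idx never enters its loop body; next count becomes 0; next final value 0 — matching result 0.
An exhaustive pass over the 18 declared inputs shows identical outputs.
verdict: equivalent


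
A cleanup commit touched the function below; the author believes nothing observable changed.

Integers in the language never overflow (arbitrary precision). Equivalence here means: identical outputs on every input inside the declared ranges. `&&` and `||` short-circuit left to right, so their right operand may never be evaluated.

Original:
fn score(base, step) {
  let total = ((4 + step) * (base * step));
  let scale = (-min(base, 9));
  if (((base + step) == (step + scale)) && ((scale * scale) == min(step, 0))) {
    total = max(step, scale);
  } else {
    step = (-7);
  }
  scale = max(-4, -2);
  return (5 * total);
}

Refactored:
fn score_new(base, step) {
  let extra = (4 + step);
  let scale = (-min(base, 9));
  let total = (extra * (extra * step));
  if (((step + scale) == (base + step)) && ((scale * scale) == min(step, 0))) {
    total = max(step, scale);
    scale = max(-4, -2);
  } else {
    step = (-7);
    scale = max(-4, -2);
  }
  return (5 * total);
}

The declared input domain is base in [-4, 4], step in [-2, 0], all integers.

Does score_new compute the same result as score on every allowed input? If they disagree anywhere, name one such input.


Run the pair on base=-4, step=-2.
score: total := 16 | scale := 4 | (((base + step) == (step + scale)) && ((scale * scale) == min(step, 0))): false | step := -7 | scale := -2 | result 80
score_new: extra := 2 | scale := 4 | total := -8 | (((step + scale) == (base + step)) && ((scale * scale) == min(step, 0))): false | step := -7 | scale := -2 | result -40
80 and -40 differ, so these are not the same function on this domain.
verdict: not equivalent; witness: base=-4, step=-2


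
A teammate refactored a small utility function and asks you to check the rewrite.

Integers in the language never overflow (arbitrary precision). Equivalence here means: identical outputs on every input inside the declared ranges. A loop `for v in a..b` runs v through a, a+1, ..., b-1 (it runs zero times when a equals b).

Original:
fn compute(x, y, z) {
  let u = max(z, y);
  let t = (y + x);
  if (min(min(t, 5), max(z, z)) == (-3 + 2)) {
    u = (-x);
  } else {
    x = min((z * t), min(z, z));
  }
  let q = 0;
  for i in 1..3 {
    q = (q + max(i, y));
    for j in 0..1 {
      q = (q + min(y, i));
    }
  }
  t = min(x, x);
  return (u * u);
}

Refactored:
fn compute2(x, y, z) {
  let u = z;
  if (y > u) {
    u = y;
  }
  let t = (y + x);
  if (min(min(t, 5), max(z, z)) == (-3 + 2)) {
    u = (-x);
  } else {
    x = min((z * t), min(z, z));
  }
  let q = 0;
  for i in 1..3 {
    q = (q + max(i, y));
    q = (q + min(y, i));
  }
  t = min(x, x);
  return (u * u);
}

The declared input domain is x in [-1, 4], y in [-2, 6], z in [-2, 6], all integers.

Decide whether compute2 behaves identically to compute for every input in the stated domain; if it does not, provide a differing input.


Behavior is preserved: although statement counts differ, branching structure differs, local variable names differ, comparison usage differs, loop structure differs, min/max/abs usage differs, the outputs never diverge.
As a probe, take x=4, y=2, z=2: compute runs u := 2 | t := 6 | (min(min(t, 5), max(z, z)) == (-3 + 2)): false | x := 2 | q := 0 | iter i=1: | q := 2 | iter j=0: | q := 3 | iter i=2: | q := 5 | iter j=0: | q := 7 | t := 2 | result 4; compute2 runs u := 2 | (y > u): false | t := 6 | (min(min(t, 5), max(z, z)) == (-3 + 2)): false | x := 2 | q := 0 | iter i=1: | q := 2 | q := 3 | iter i=2: | q := 5 | q := 7 | t := 2 | result 4; both end at 4.
Every one of the 486 inputs gives matching results.
verdict: equivalent


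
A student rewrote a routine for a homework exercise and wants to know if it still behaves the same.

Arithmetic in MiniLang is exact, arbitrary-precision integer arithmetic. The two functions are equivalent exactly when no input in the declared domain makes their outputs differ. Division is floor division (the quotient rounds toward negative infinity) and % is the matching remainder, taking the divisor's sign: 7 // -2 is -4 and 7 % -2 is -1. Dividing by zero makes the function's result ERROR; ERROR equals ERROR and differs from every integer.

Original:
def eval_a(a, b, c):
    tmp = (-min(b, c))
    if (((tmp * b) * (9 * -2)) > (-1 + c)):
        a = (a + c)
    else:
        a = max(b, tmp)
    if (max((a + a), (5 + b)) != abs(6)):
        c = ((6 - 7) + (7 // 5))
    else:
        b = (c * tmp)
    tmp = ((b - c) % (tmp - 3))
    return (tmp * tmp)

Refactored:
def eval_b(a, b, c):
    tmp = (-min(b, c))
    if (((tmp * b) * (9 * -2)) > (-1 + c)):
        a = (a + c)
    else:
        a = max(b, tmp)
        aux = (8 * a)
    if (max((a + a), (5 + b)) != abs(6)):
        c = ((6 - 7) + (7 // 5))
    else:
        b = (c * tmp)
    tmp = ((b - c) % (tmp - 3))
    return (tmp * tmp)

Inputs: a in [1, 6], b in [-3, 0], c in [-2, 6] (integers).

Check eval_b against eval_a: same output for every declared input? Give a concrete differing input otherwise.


Comparing the listings, the differences include: local variable names differ, statement counts differ, arithmetic usage differs, constant usage differs.
One worked example (a=2, b=-1, c=0) — eval_a: tmp=1, then (((tmp * b) * (9 * -2)) > (-1 + c)) is true, then a=2, then (max((a + a), (5 + b)) != abs(6)) is true, then c=0, then tmp=-1, then returns 1; eval_b: tmp=1, then (((tmp * b) * (9 * -2)) > (-1 + c)) is true, then a=2, then (max((a + a), (5 + b)) != abs(6)) is true, then c=0, then tmp=-1, then returns 1; agreement on 1.
Every one of the 216 inputs gives matching results.
verdict: equivalent


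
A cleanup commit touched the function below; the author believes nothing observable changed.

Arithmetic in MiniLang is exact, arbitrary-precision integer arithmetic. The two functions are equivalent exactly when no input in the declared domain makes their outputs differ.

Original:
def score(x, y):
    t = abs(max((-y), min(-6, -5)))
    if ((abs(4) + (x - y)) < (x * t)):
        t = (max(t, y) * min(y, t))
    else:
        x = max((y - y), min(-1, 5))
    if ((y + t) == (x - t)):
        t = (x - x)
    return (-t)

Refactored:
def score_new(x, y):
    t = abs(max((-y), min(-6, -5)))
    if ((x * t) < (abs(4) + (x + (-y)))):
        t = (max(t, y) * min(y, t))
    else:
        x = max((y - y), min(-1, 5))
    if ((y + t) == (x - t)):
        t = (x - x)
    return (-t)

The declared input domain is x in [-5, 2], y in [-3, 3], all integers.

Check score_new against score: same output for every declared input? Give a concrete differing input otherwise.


The rewrite breaks on x=-5, y=-3, where the results are -3 and 9.
score: t=3, then ((abs(4) + (x - y)) < (x * t)) is false, then x=0, then ((y + t) == (x - t)) is false, then returns -3
score_new: t=3, then ((x * t) < (abs(4) + (x + (-y)))) is true, then t=-9, then ((y + t) == (x - t)) is false, then returns 9
verdict: not equivalent; witness: x=-5, y=-3


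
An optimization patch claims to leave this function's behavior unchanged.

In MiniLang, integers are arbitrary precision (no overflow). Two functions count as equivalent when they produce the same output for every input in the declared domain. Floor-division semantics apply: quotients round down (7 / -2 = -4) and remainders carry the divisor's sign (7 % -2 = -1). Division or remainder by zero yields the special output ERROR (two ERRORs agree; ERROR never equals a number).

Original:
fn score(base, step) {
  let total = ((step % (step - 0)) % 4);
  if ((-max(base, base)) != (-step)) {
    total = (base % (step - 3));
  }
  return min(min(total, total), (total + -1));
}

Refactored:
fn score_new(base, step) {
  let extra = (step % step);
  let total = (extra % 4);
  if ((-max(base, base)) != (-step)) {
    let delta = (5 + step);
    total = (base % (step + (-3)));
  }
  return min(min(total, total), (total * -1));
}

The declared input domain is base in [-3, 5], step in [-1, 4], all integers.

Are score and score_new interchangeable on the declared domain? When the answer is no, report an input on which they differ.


Input base=-3, step=-1: -4 from score versus -3 from score_new.
verdict: not equivalent; witness: base=-3, step=-1


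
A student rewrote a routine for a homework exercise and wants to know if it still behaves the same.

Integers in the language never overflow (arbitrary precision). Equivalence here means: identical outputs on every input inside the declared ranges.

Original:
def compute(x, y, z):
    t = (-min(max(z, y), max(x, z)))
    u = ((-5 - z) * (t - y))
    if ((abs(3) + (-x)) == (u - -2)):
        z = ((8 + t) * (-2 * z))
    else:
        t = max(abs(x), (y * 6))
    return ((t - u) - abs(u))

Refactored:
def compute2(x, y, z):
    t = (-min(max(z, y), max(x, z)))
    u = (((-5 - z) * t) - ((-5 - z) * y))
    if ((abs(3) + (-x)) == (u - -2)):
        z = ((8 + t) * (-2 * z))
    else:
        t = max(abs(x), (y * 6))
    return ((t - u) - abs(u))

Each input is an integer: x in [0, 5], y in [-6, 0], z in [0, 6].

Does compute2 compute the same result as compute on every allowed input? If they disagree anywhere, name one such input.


Although arithmetic usage differs, and constant usage differs, 294/294 inputs agree.
verdict: equivalent


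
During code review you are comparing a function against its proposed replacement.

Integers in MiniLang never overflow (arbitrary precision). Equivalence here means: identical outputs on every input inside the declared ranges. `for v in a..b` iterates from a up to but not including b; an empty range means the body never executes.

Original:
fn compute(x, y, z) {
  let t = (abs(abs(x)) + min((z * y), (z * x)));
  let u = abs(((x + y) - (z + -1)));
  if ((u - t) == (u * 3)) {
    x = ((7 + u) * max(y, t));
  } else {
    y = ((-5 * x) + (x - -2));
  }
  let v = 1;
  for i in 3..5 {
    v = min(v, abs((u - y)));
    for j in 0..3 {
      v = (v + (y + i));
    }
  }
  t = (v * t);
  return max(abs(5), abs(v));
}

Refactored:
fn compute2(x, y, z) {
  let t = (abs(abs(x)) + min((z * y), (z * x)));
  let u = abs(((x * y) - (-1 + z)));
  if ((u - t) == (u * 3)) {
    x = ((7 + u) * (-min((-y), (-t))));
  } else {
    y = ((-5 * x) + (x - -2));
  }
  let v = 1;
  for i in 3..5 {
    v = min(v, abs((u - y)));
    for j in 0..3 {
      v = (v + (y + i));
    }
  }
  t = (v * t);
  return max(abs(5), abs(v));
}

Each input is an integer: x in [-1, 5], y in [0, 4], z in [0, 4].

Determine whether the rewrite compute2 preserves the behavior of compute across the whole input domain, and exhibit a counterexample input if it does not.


Consider the input x=-1, y=0, z=0.
compute: t=1, then u=0, then ((u - t) == (u * 3)) is false, then y=6, then v=1, then (i=3), then v=1, then (j=0), then v=10, then (j=1), then v=19, then (j=2), then v=28, then (i=4), then v=6, then (j=0), then v=16, then (j=1), then v=26, then (j=2), then v=36, then t=36, then returns 36
compute2: t=1, then u=1, then ((u - t) == (u * 3)) is false, then y=6, then v=1, then (i=3), then v=1, then (j=0), then v=10, then (j=1), then v=19, then (j=2), then v=28, then (i=4), then v=5, then (j=0), then v=15, then (j=1), then v=25, then (j=2), then v=35, then t=35, then returns 35
36 against 35: the behavior changed.
verdict: not equivalent; witness: x=-1, y=0, z=0


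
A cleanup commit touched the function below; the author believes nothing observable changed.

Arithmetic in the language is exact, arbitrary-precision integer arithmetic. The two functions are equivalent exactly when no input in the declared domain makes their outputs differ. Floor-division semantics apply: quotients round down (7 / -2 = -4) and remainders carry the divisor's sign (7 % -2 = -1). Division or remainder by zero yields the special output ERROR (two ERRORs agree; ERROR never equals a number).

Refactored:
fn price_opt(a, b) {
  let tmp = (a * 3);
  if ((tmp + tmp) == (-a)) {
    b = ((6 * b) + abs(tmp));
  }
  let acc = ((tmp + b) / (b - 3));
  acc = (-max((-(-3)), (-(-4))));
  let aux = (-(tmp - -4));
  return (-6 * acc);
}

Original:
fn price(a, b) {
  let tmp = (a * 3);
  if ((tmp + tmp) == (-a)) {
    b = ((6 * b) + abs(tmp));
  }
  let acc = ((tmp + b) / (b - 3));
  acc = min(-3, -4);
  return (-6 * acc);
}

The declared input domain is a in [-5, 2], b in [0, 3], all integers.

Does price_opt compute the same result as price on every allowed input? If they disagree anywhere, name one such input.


Side by side, the visible changes include: constant usage differs, arithmetic usage differs, min/max/abs usage differs, local variable names differ, statement counts differ.
Spot check at a=-1, b=3 — price: tmp := -3 | ((tmp + tmp) == (-a)): false | divide-by-zero, output ERROR. price_opt: tmp := -3 | ((tmp + tmp) == (-a)): false | divide-by-zero, output ERROR. Both give ERROR.
Sweeping the whole domain (32 inputs) finds no disagreement.
verdict: equivalent


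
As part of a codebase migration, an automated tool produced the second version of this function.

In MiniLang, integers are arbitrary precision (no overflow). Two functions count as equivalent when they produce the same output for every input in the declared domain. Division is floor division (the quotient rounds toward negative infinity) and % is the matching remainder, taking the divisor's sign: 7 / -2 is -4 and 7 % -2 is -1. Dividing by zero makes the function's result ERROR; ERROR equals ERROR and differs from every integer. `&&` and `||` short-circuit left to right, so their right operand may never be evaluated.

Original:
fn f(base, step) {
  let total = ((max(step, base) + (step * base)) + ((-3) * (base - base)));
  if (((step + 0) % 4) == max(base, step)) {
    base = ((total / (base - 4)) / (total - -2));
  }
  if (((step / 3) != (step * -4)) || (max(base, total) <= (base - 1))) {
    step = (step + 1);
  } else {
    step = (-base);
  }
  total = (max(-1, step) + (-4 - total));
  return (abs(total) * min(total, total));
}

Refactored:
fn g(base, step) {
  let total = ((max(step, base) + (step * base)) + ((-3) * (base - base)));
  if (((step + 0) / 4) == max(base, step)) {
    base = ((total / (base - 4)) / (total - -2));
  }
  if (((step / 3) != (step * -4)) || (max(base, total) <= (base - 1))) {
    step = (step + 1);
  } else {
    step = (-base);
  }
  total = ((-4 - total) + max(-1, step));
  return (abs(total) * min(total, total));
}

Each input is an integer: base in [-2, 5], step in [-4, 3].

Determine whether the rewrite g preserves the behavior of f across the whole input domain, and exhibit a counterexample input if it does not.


Not equivalent: base=-2, step=2 separates them (ERROR vs 1).
f: total = -2; (((step + 0) % 4) == max(base, step)) -> true; division by zero -> ERROR
g: total = -2; (((step + 0) / 4) == max(base, step)) -> false; (((step / 3) != (step * -4)) || (max(base, total) <= (base - 1))) -> true; step = 3; total = 1; return 1
verdict: not equivalent; witness: base=-2, step=2


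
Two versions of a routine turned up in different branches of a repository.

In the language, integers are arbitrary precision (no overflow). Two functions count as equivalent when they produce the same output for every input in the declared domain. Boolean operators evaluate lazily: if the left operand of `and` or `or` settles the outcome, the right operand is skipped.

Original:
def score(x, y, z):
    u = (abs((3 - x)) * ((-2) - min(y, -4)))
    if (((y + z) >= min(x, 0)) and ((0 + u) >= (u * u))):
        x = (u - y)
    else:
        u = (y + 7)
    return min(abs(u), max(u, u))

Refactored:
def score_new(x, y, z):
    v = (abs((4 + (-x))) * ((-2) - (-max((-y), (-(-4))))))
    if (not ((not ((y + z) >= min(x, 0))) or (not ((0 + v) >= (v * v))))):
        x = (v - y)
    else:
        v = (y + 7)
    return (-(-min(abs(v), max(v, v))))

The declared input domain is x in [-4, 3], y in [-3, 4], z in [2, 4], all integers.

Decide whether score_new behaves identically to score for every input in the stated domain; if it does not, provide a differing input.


There is a counterexample at x=3, y=-3, z=3: 0 on one side, 4 on the other.
score: u becomes 0; next (((y + z) >= min(x, 0)) and ((0 + u) >= (u * u))) evaluates to true; next x becomes 3; next final value 0
score_new: v becomes 2; next (not ((not ((y + z) >= min(x, 0))) or (not ((0 + v) >= (v * v))))) evaluates to false; next v becomes 4; next final value 4
verdict: not equivalent; witness: x=3, y=-3, z=3


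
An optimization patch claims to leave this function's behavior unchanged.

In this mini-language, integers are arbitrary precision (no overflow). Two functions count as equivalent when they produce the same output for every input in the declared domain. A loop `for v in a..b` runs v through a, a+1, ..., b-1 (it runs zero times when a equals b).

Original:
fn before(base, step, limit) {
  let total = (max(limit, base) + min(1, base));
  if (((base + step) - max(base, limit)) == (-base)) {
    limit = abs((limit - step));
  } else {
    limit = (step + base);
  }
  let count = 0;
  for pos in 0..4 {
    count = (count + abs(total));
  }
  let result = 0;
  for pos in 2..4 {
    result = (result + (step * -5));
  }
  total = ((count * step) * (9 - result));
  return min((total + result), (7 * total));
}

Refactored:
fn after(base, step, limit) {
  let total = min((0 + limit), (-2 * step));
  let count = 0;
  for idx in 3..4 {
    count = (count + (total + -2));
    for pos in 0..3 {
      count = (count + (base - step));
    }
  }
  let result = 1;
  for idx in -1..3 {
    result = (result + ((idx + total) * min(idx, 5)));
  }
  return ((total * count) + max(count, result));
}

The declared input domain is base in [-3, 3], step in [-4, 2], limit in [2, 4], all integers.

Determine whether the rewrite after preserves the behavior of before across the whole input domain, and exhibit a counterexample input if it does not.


base=-3, step=-4, limit=2 yields 536 from before but 17 from after.
verdict: not equivalent; witness: base=-3, step=-4, limit=2


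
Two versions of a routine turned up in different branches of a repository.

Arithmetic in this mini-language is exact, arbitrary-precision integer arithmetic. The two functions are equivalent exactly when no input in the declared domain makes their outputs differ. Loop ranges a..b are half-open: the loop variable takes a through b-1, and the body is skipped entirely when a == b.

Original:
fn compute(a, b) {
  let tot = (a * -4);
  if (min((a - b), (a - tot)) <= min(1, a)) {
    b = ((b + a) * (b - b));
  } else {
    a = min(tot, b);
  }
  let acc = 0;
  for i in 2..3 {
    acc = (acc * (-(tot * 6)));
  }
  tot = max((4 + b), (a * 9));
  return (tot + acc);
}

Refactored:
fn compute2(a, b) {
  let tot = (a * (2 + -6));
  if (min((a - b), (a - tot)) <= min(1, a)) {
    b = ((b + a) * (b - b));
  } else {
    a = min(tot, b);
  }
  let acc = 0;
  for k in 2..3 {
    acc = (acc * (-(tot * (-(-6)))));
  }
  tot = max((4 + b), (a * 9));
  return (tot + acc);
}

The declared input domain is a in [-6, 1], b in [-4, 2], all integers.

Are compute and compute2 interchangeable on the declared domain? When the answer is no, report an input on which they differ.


Reading the diff, among the changes: constant usage differs, arithmetic usage differs, local variable names differ.
Tracing a=-6, b=2: compute: tot = 24; (min((a - b), (a - tot)) <= min(1, a)) -> true; b = 0; acc = 0; [i=2]; acc = 0; tot = 4; return 4 | compute2: tot = 24; (min((a - b), (a - tot)) <= min(1, a)) -> true; b = 0; acc = 0; [k=2]; acc = 0; tot = 4; return 4 — matching result 4.
Across all 56 domain points the two functions coincide.
verdict: equivalent
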